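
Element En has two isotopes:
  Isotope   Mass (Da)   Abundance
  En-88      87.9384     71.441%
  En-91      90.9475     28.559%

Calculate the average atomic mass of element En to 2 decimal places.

88.80 Da

The abundance-weighted mean is 0.71441 × 87.9384 + 0.28559 × 90.9475
= 62.82407 + 25.97370 = 88.79777 Da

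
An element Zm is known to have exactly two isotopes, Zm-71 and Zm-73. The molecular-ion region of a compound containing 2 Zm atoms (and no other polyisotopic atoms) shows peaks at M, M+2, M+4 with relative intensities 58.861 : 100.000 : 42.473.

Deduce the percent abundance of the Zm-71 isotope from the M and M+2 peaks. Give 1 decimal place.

54.1%

Let p = fractional abundance of Zm-71. I(M+2)/I(M) = [C(2,1)·p^1·(1−p)] / p^2 = 2·(1−p)/p = 100.000/58.861 = 1.6989
(1−p)/p = 1.6989/2 = 0.8495  ⇒  p = 1/(1 + 0.8495) = 0.5407
Zm-71: 54.1%, Zm-73: 45.9%.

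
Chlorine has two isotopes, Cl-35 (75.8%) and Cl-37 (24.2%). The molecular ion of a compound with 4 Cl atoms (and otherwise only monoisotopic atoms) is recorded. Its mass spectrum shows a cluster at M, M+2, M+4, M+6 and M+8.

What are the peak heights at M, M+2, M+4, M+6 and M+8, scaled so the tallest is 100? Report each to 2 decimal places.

78.31 : 100.00 : 47.89 : 10.19 : 0.81

The 4 Cl atoms are independent, so intensities follow the terms of (0.758 + 0.242)^4.
P(M) = 0.758^4 = 0.330124
P(M+2) = 4 × 0.758^3 × 0.242^1 = 0.421583
P(M+4) = 6 × 0.758^2 × 0.242^2 = 0.201893
P(M+6) = 4 × 0.758^1 × 0.242^3 = 0.042971
P(M+8) = 0.242^4 = 0.003430
The M+2 peak is largest (0.421583); scaling to 100 gives 78.31 : 100.00 : 47.89 : 10.19 : 0.81.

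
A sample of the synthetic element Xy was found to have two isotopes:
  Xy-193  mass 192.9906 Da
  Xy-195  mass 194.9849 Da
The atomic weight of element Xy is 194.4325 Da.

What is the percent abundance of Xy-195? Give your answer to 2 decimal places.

72.30%

Writing the weighted mean with unknown fraction x of Xy-193:
192.9906·x + 194.9849·(1 − x) = 194.4325
(192.9906 − 194.9849)·x = 194.4325 − 194.9849
x = -0.5524 / -1.9943 = 0.27699 → 27.70% Xy-193, 72.30% Xy-195.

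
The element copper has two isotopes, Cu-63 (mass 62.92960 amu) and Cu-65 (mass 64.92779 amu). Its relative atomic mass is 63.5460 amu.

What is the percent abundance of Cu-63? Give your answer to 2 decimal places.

69.15%

Writing the weighted mean with unknown fraction x of Cu-63:
62.92960·x + 64.92779·(1 − x) = 63.5460
(62.92960 − 64.92779)·x = 63.5460 − 64.92779
x = -1.38179 / -1.99819 = 0.69152 → 69.15% Cu-63, 30.85% Cu-65.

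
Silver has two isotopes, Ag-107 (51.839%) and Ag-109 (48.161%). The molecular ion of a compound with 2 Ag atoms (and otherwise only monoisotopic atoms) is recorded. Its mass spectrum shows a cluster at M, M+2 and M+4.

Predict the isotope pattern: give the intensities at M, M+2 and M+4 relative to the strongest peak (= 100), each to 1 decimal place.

Expanding (0.51839 + 0.48161)^2:
P(M) = 0.51839^2 = 0.268728
P(M+2) = 2 × 0.51839^1 × 0.48161^1 = 0.499324
P(M+4) = 0.48161^2 = 0.231948
The M+2 peak is largest (0.499324); scaling to 100 gives 53.8 : 100.0 : 46.5.

53.8 : 100.0 : 46.5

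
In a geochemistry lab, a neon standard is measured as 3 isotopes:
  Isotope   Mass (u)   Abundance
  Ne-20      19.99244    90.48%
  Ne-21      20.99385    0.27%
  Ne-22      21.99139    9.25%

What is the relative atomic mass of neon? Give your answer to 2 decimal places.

20.18 u

Weight each isotope mass by its fractional abundance: 0.9048 × 19.99244 + 0.0027 × 20.99385 + 0.0925 × 21.99139
= 18.089160 + 0.056683 + 2.034204 = 20.180047 u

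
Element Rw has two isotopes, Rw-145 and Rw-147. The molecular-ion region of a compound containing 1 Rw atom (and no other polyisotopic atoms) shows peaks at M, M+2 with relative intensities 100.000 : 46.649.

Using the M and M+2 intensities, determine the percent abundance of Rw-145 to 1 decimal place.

68.2%

Write p for the Rw-145 fraction. I(M+2)/I(M) = [C(1,1)·p^0·(1−p)] / p^1 = 1·(1−p)/p = 46.649/100.000 = 0.4665
(1−p)/p = 0.4665/1 = 0.4665  ⇒  p = 1/(1 + 0.4665) = 0.6819
Rw-145: 68.2%, Rw-147: 31.8%.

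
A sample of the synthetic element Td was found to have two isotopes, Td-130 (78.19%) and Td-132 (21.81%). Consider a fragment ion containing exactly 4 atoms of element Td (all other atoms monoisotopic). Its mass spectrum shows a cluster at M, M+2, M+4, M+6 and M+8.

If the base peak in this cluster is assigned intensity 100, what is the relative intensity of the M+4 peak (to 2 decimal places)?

41.84

Binomial terms of (0.7819 + 0.2181)^4: M 0.3738, M+2 0.4170, M+4 0.1745, M+6 0.0324, M+8 0.0023 → M+2 is the base peak.
P(M+2) = C(4,1) × 0.7819^3 × 0.2181^1 = 4 × 0.47802833 × 0.2181 = 0.417032 (base)
P(M+4) = C(4,2) × 0.7819^2 × 0.2181^2 = 6 × 0.61136761 × 0.04756761 = 0.174488
Relative intensity = 0.174488 / 0.417032 × 100 = 41.84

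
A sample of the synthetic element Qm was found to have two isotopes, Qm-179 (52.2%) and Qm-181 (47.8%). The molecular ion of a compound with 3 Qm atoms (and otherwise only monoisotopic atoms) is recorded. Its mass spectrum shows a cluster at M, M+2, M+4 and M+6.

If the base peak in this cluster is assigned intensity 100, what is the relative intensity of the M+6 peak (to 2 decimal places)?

27.95

(0.522 + 0.478)^3 gives M 0.1422, M+2 0.3907, M+4 0.3578, M+6 0.1092; the largest is M+2.
P(M+2) = C(3,1) × 0.522^2 × 0.478^1 = 3 × 0.272484 × 0.4780 = 0.390742 (base)
P(M+6) = C(3,3) × 0.522^0 × 0.478^3 = 1 × 1.0000 × 0.10921535 = 0.109215
Relative intensity = 0.109215 / 0.390742 × 100 = 27.95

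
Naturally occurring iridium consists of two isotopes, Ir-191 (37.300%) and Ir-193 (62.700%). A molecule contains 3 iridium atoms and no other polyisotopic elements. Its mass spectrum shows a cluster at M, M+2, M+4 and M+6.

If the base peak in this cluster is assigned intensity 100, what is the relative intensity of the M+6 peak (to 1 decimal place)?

56.0

(0.37300 + 0.62700)^3 gives M 0.0519, M+2 0.2617, M+4 0.4399, M+6 0.2465; the largest is M+4.
P(M+4) = C(3,2) × 0.37300^1 × 0.62700^2 = 3 × 0.3730 × 0.393129 = 0.439911 (base)
P(M+6) = C(3,3) × 0.37300^0 × 0.62700^3 = 1 × 1.0000 × 0.24649188 = 0.246492
Relative intensity = 0.246492 / 0.439911 × 100 = 56.0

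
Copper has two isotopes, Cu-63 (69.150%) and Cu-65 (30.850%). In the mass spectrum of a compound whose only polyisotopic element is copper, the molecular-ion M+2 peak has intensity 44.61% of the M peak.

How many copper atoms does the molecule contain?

1

The M+2/M ratio from n Cu atoms is n · q/p = n · 0.30850/0.69150.
n = 0.4461 × 0.69150/0.30850 = 1.00 ≈ 1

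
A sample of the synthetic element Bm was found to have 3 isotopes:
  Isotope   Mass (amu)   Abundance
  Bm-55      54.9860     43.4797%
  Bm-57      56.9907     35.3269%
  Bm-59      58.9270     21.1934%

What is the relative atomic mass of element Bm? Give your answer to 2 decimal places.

56.53 amu

Weight each isotope mass by its fractional abundance: 0.434797 × 54.9860 + 0.353269 × 56.9907 + 0.211934 × 58.9270
= 23.90775 + 20.13305 + 12.48863 = 56.52943 amu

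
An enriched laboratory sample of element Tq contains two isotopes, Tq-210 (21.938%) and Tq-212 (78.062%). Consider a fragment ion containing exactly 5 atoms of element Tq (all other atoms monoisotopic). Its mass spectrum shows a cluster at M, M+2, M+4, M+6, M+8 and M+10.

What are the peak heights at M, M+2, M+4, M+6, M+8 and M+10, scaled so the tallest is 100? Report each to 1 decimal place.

0.1 : 2.2 : 15.8 : 56.2 : 100.0 : 71.2

The 5 Tq atoms are independent, so intensities follow the terms of (0.21938 + 0.78062)^5.
P(M) = 0.21938^5 = 0.000508
P(M+2) = 5 × 0.21938^4 × 0.78062^1 = 0.009041
P(M+4) = 10 × 0.21938^3 × 0.78062^2 = 0.064338
P(M+6) = 10 × 0.21938^2 × 0.78062^3 = 0.228935
P(M+8) = 5 × 0.21938^1 × 0.78062^4 = 0.407311
P(M+10) = 0.78062^5 = 0.289867
The M+8 peak is largest (0.407311); scaling to 100 gives 0.1 : 2.2 : 15.8 : 56.2 : 100.0 : 71.2.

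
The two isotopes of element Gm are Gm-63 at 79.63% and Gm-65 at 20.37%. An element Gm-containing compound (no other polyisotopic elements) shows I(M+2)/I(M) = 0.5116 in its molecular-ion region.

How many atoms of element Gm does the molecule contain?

2

With n Gm atoms, P(M+2)/P(M) = C(n,1)·p^(n−1)q / p^n = n·q/p = n · 0.2037/0.7963.
n = 0.5116 × 0.7963/0.2037 = 2.00 ≈ 2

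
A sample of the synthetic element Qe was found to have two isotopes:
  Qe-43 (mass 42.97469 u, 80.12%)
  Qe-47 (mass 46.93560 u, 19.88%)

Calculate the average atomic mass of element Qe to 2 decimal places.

43.76 u

The abundance-weighted mean is 0.8012 × 42.97469 + 0.1988 × 46.93560
= 34.431322 + 9.330797 = 43.762119 u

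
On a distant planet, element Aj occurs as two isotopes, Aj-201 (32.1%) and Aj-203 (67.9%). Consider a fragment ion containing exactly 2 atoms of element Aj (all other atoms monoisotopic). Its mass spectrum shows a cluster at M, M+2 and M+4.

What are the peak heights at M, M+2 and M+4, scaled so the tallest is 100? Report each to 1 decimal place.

22.3 : 94.6 : 100.0

The 2 Aj atoms are independent, so intensities follow the terms of (0.321 + 0.679)^2.
P(M) = 0.321^2 = 0.103041
P(M+2) = 2 × 0.321^1 × 0.679^1 = 0.435918
P(M+4) = 0.679^2 = 0.461041
The M+4 peak is largest (0.461041); scaling to 100 gives 22.3 : 94.6 : 100.0.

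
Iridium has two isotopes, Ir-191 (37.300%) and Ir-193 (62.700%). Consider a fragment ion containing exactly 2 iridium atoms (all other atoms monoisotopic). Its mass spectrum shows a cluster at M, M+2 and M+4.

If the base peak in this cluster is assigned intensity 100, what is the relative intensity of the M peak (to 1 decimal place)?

Binomial terms of (0.37300 + 0.62700)^2: M 0.1391, M+2 0.4677, M+4 0.3931 → M+2 is the base peak.
P(M+2) = C(2,1) × 0.37300^1 × 0.62700^1 = 2 × 0.3730 × 0.6270 = 0.467742 (base)
P(M) = C(2,0) × 0.37300^2 × 0.62700^0 = 1 × 0.139129 × 1.0000 = 0.139129
Relative intensity = 0.139129 / 0.467742 × 100 = 29.7

29.7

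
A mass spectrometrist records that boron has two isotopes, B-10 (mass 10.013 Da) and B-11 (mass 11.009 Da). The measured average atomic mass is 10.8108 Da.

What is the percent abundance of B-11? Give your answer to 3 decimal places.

With x = fraction of B-10 (so B-11 is 1 − x):
10.013·x + 11.009·(1 − x) = 10.8108
(10.013 − 11.009)·x = 10.8108 − 11.009
x = -0.1982 / -0.996 = 0.19900 → 19.900% B-10, 80.100% B-11.

80.100%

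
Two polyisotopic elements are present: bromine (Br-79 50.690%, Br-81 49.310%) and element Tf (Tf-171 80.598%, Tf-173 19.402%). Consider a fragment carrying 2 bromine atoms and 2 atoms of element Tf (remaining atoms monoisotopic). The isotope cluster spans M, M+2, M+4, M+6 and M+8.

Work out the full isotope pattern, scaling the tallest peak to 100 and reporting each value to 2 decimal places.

41.20 : 100.00 : 79.97 : 23.42 : 2.26

Bromine pattern (n=2): 0.25694761 : 0.49990478 : 0.24314761
Element Tf pattern (n=2): 0.64960376 : 0.31275248 : 0.03764376
Convolve the two distributions (both contribute in 2-u steps):
  M: 0.25694761×0.64960376 = 0.166914
  M+2: 0.25694761×0.31275248 + 0.49990478×0.64960376 = 0.405101
  M+4: 0.25694761×0.03764376 + 0.49990478×0.31275248 + 0.24314761×0.64960376 = 0.323969
  M+6: 0.49990478×0.03764376 + 0.24314761×0.31275248 = 0.094863
  M+8: 0.24314761×0.03764376 = 0.009153
Scale to base peak (0.405101) = 100: 41.20 : 100.00 : 79.97 : 23.42 : 2.26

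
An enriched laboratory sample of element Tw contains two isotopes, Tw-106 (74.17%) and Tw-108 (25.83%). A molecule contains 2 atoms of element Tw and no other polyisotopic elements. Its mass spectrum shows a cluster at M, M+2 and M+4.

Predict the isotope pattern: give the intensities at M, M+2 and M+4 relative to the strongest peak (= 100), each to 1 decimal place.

Each Tw atom is independently Tw-106 (p = 0.7417) or Tw-108 (q = 0.2583); the cluster is the binomial expansion (p + q)^2.
P(M) = 0.7417^2 = 0.550119
P(M+2) = 2 × 0.7417^1 × 0.2583^1 = 0.383162
P(M+4) = 0.2583^2 = 0.066719
The M peak is largest (0.550119); scaling to 100 gives 100.0 : 69.7 : 12.1.

100.0 : 69.7 : 12.1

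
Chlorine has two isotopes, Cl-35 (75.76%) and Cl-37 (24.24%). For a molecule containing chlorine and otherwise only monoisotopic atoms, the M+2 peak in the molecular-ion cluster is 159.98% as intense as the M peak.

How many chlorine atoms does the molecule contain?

5

For n independent Cl atoms, I(M+2)/I(M) = n · (abundance Cl-37) / (abundance Cl-35) = n · 0.2424/0.7576.
n = 1.5998 × 0.7576/0.2424 = 5.00 ≈ 5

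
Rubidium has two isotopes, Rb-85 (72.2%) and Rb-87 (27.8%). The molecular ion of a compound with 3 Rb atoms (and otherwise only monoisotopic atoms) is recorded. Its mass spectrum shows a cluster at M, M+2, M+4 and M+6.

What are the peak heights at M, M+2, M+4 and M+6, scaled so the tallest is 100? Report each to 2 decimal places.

Each Rb atom is independently Rb-85 (p = 0.722) or Rb-87 (q = 0.278); the cluster is the binomial expansion (p + q)^3.
P(M) = 0.722^3 = 0.376367
P(M+2) = 3 × 0.722^2 × 0.278^1 = 0.434751
P(M+4) = 3 × 0.722^1 × 0.278^2 = 0.167397
P(M+6) = 0.278^3 = 0.021485
The M+2 peak is largest (0.434751); scaling to 100 gives 86.57 : 100.00 : 38.50 : 4.94.

86.57 : 100.00 : 38.50 : 4.94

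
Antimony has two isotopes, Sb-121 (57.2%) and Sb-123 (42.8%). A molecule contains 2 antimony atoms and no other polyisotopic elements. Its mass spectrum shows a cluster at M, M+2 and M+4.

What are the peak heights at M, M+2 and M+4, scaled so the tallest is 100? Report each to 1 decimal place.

Each Sb atom is independently Sb-121 (p = 0.572) or Sb-123 (q = 0.428); the cluster is the binomial expansion (p + q)^2.
P(M) = 0.572^2 = 0.327184
P(M+2) = 2 × 0.572^1 × 0.428^1 = 0.489632
P(M+4) = 0.428^2 = 0.183184
The M+2 peak is largest (0.489632); scaling to 100 gives 66.8 : 100.0 : 37.4.

66.8 : 100.0 : 37.4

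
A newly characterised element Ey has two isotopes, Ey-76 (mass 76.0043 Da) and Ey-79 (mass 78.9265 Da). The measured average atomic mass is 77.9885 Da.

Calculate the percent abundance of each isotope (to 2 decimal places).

Writing the weighted mean with unknown fraction x of Ey-76:
76.0043·x + 78.9265·(1 − x) = 77.9885
(76.0043 − 78.9265)·x = 77.9885 − 78.9265
x = -0.9380 / -2.9222 = 0.32099 → 32.10% Ey-76, 67.90% Ey-79.

Ey-76: 32.10%, Ey-79: 67.90%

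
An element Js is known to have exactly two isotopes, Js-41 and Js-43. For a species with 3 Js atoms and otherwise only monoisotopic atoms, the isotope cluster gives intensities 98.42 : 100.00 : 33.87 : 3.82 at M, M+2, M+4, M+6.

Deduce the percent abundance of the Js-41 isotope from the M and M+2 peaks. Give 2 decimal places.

Write p for the Js-41 fraction. I(M+2)/I(M) = [C(3,1)·p^2·(1−p)] / p^3 = 3·(1−p)/p = 100.00/98.42 = 1.0161
(1−p)/p = 1.0161/3 = 0.3387  ⇒  p = 1/(1 + 0.3387) = 0.7470
Js-41: 74.70%, Js-43: 25.30%.

74.70%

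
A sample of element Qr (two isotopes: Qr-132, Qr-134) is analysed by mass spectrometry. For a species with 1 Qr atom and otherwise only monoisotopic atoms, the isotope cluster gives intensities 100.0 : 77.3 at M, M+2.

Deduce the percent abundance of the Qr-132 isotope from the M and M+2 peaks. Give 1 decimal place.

If p is the fraction of Qr that is Qr-132, then I(M+2)/I(M) = [C(1,1)·p^0·(1−p)] / p^1 = 1·(1−p)/p = 77.3/100.0 = 0.7730
(1−p)/p = 0.7730/1 = 0.7730  ⇒  p = 1/(1 + 0.7730) = 0.5640
Qr-132: 56.4%, Qr-134: 43.6%.

56.4%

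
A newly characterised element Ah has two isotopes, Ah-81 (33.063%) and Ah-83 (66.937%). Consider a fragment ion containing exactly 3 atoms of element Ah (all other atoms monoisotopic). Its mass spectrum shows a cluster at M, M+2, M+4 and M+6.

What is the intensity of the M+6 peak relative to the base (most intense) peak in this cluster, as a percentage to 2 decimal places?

67.48%

Binomial terms of (0.33063 + 0.66937)^3: M 0.0361, M+2 0.2195, M+4 0.4444, M+6 0.2999 → M+4 is the base peak.
P(M+4) = C(3,2) × 0.33063^1 × 0.66937^2 = 3 × 0.33063 × 0.4480562 = 0.444422 (base)
P(M+6) = C(3,3) × 0.33063^0 × 0.66937^3 = 1 × 1.0000 × 0.29991538 = 0.299915
Relative intensity = 0.299915 / 0.444422 × 100 = 67.48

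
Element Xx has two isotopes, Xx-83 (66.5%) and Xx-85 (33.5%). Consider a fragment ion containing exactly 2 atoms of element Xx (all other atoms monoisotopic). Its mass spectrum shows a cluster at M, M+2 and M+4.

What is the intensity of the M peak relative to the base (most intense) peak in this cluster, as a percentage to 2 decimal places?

99.25%

Term probabilities: M 0.4422, M+2 0.4456, M+4 0.1122. Base peak = M+2.
P(M+2) = C(2,1) × 0.665^1 × 0.335^1 = 2 × 0.6650 × 0.3350 = 0.445550 (base)
P(M) = C(2,0) × 0.665^2 × 0.335^0 = 1 × 0.442225 × 1.0000 = 0.442225
Relative intensity = 0.442225 / 0.445550 × 100 = 99.25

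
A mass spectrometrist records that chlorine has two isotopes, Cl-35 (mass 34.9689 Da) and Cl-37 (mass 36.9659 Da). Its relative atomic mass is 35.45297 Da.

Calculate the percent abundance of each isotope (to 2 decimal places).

Cl-35: 75.76%, Cl-37: 24.24%

Writing the weighted mean with unknown fraction x of Cl-35:
34.9689·x + 36.9659·(1 − x) = 35.45297
(34.9689 − 36.9659)·x = 35.45297 − 36.9659
x = -1.51293 / -1.9970 = 0.75760 → 75.76% Cl-35, 24.24% Cl-37.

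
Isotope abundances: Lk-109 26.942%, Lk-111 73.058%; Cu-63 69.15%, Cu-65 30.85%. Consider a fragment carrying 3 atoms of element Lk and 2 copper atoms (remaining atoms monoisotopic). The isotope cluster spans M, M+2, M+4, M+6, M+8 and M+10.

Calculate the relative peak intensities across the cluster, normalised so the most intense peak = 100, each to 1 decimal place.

2.4 : 21.9 : 71.6 : 100.0 : 53.8 : 9.6

Element Lk pattern (n=3): 0.01955643 : 0.15909213 : 0.43140646 : 0.38994498
Copper pattern (n=2): 0.47817225 : 0.4266555 : 0.09517225
Convolve the two distributions (both contribute in 2-u steps):
  M: 0.01955643×0.47817225 = 0.009351
  M+2: 0.01955643×0.4266555 + 0.15909213×0.47817225 = 0.084417
  M+4: 0.01955643×0.09517225 + 0.15909213×0.4266555 + 0.43140646×0.47817225 = 0.276025
  M+6: 0.15909213×0.09517225 + 0.43140646×0.4266555 + 0.38994498×0.47817225 = 0.385664
  M+8: 0.43140646×0.09517225 + 0.38994498×0.4266555 = 0.207430
  M+10: 0.38994498×0.09517225 = 0.037112
Scale to base peak (0.385664) = 100: 2.4 : 21.9 : 71.6 : 100.0 : 53.8 : 9.6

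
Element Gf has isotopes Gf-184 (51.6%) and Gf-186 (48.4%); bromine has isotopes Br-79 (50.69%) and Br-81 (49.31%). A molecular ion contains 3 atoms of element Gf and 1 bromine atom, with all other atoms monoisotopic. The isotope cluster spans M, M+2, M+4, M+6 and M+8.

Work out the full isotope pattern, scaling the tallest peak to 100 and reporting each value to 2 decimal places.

18.60 : 70.43 : 100.00 : 63.10 : 14.93

Element Gf pattern (n=3): 0.1373881 : 0.38660371 : 0.36262829 : 0.1133799
Bromine pattern (n=1): 0.5069 : 0.4931
Convolve the two distributions (both contribute in 2-u steps):
  M: 0.1373881×0.5069 = 0.069642
  M+2: 0.1373881×0.4931 + 0.38660371×0.5069 = 0.263715
  M+4: 0.38660371×0.4931 + 0.36262829×0.5069 = 0.374451
  M+6: 0.36262829×0.4931 + 0.1133799×0.5069 = 0.236284
  M+8: 0.1133799×0.4931 = 0.055908
Scale to base peak (0.374451) = 100: 18.60 : 70.43 : 100.00 : 63.10 : 14.93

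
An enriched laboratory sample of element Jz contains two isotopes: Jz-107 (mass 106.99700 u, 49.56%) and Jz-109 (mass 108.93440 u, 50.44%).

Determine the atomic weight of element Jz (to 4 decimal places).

The abundance-weighted mean is 0.4956 × 106.99700 + 0.5044 × 108.93440
= 53.027713 + 54.946511 = 107.974224 u

107.9742 u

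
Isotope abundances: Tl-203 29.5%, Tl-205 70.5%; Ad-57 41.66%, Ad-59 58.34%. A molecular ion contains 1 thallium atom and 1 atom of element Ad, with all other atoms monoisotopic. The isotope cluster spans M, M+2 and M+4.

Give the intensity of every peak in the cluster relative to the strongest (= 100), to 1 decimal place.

Thallium pattern (n=1): 0.2950 : 0.7050
Element Ad pattern (n=1): 0.4166 : 0.5834
Convolve the two distributions (both contribute in 2-u steps):
  M: 0.2950×0.4166 = 0.122897
  M+2: 0.2950×0.5834 + 0.7050×0.4166 = 0.465806
  M+4: 0.7050×0.5834 = 0.411297
Scale to base peak (0.465806) = 100: 26.4 : 100.0 : 88.3

26.4 : 100.0 : 88.3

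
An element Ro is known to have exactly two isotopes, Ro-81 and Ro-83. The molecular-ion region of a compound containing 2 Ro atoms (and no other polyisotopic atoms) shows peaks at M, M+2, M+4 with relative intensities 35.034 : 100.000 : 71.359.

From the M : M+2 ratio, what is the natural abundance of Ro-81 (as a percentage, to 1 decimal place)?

41.2%

Write p for the Ro-81 fraction. I(M+2)/I(M) = [C(2,1)·p^1·(1−p)] / p^2 = 2·(1−p)/p = 100.000/35.034 = 2.8544
(1−p)/p = 2.8544/2 = 1.4272  ⇒  p = 1/(1 + 1.4272) = 0.4120
Ro-81: 41.2%, Ro-83: 58.8%.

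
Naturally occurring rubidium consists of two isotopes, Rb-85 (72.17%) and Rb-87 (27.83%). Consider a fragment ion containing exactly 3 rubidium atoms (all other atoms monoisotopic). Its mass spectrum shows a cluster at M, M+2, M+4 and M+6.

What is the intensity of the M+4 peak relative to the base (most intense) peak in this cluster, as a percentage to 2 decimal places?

38.56%

Binomial terms of (0.7217 + 0.2783)^3: M 0.3759, M+2 0.4349, M+4 0.1677, M+6 0.0216 → M+2 is the base peak.
P(M+2) = C(3,1) × 0.7217^2 × 0.2783^1 = 3 × 0.52085089 × 0.2783 = 0.434858 (base)
P(M+4) = C(3,2) × 0.7217^1 × 0.2783^2 = 3 × 0.7217 × 0.07745089 = 0.167689
Relative intensity = 0.167689 / 0.434858 × 100 = 38.56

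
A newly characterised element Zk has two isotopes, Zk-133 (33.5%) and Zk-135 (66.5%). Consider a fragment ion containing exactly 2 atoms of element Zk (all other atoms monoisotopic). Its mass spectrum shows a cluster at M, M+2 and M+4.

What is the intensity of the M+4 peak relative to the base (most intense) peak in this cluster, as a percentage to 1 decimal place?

99.3%

Binomial terms of (0.335 + 0.665)^2: M 0.1122, M+2 0.4456, M+4 0.4422 → M+2 is the base peak.
P(M+2) = C(2,1) × 0.335^1 × 0.665^1 = 2 × 0.3350 × 0.6650 = 0.445550 (base)
P(M+4) = C(2,2) × 0.335^0 × 0.665^2 = 1 × 1.0000 × 0.442225 = 0.442225
Relative intensity = 0.442225 / 0.445550 × 100 = 99.3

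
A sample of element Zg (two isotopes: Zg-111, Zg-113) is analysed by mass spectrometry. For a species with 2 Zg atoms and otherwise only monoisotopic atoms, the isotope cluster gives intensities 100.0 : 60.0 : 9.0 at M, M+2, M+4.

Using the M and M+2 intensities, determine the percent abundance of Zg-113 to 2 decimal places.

If p is the fraction of Zg that is Zg-111, then I(M+2)/I(M) = [C(2,1)·p^1·(1−p)] / p^2 = 2·(1−p)/p = 60.0/100.0 = 0.6000
(1−p)/p = 0.6000/2 = 0.3000  ⇒  p = 1/(1 + 0.3000) = 0.7692
Zg-111: 76.92%, Zg-113: 23.08%.

23.08%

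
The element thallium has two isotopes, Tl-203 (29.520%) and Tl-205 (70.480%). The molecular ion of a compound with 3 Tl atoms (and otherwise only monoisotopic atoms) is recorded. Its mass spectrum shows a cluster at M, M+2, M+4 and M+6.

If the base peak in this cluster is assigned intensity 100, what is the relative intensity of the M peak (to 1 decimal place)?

Term probabilities: M 0.0257, M+2 0.1843, M+4 0.4399, M+6 0.3501. Base peak = M+4.
P(M+4) = C(3,2) × 0.29520^1 × 0.70480^2 = 3 × 0.2952 × 0.49674304 = 0.439916 (base)
P(M) = C(3,0) × 0.29520^3 × 0.70480^0 = 1 × 0.02572463 × 1.0000 = 0.025725
Relative intensity = 0.025725 / 0.439916 × 100 = 5.8

5.8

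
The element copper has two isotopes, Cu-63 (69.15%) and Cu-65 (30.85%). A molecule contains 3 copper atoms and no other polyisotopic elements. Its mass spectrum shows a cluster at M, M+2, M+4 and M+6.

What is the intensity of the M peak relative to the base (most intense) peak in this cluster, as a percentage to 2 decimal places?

Term probabilities: M 0.3307, M+2 0.4425, M+4 0.1974, M+6 0.0294. Base peak = M+2.
P(M+2) = C(3,1) × 0.6915^2 × 0.3085^1 = 3 × 0.47817225 × 0.3085 = 0.442548 (base)
P(M) = C(3,0) × 0.6915^3 × 0.3085^0 = 1 × 0.33065611 × 1.0000 = 0.330656
Relative intensity = 0.330656 / 0.442548 × 100 = 74.72

74.72%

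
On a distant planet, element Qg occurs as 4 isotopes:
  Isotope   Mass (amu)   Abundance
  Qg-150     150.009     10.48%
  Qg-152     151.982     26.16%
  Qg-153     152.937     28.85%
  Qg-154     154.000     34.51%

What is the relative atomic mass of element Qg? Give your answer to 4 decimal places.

152.7472 amu

Ar = Σ fᵢ·mᵢ = 0.1048 × 150.009 + 0.2616 × 151.982 + 0.2885 × 152.937 + 0.3451 × 154.000
= 15.72094 + 39.75849 + 44.12232 + 53.14540 = 152.74715 amu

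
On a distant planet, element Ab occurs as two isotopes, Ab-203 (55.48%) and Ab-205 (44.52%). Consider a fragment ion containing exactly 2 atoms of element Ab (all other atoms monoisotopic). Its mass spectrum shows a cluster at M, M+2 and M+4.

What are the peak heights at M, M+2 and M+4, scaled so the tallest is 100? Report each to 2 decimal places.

62.31 : 100.00 : 40.12

The 2 Ab atoms are independent, so intensities follow the terms of (0.5548 + 0.4452)^2.
P(M) = 0.5548^2 = 0.307803
P(M+2) = 2 × 0.5548^1 × 0.4452^1 = 0.493994
P(M+4) = 0.4452^2 = 0.198203
The M+2 peak is largest (0.493994); scaling to 100 gives 62.31 : 100.00 : 40.12.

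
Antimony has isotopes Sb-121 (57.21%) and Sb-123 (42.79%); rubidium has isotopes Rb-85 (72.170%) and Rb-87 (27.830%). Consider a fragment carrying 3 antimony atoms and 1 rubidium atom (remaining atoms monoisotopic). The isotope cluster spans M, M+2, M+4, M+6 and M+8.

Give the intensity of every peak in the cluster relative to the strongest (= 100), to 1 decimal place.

38.0 : 100.0 : 96.7 : 40.5 : 6.1

Antimony pattern (n=3): 0.18724742 : 0.42015297 : 0.3142518 : 0.07834781
Rubidium pattern (n=1): 0.7217 : 0.2783
Convolve the two distributions (both contribute in 2-u steps):
  M: 0.18724742×0.7217 = 0.135136
  M+2: 0.18724742×0.2783 + 0.42015297×0.7217 = 0.355335
  M+4: 0.42015297×0.2783 + 0.3142518×0.7217 = 0.343724
  M+6: 0.3142518×0.2783 + 0.07834781×0.7217 = 0.144000
  M+8: 0.07834781×0.2783 = 0.021804
Scale to base peak (0.355335) = 100: 38.0 : 100.0 : 96.7 : 40.5 : 6.1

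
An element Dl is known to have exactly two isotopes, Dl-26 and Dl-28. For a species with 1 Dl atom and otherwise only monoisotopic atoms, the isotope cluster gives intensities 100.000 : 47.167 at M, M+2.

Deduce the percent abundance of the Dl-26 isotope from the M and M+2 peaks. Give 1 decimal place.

68.0%

Write p for the Dl-26 fraction. I(M+2)/I(M) = [C(1,1)·p^0·(1−p)] / p^1 = 1·(1−p)/p = 47.167/100.000 = 0.4717
(1−p)/p = 0.4717/1 = 0.4717  ⇒  p = 1/(1 + 0.4717) = 0.6795
Dl-26: 68.0%, Dl-28: 32.0%.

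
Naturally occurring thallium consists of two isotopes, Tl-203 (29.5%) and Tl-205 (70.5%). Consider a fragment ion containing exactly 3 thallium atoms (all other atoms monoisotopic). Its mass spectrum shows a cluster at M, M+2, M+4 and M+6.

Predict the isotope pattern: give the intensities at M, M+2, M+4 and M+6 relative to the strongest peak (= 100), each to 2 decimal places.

5.84 : 41.84 : 100.00 : 79.66

Expanding (0.295 + 0.705)^3:
P(M) = 0.295^3 = 0.025672
P(M+2) = 3 × 0.295^2 × 0.705^1 = 0.184058
P(M+4) = 3 × 0.295^1 × 0.705^2 = 0.439867
P(M+6) = 0.705^3 = 0.350403
The M+4 peak is largest (0.439867); scaling to 100 gives 5.84 : 41.84 : 100.00 : 79.66.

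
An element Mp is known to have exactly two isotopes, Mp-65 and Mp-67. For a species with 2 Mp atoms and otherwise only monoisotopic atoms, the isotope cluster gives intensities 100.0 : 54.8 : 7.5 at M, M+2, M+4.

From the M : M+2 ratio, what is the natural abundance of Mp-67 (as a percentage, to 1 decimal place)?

21.5%

If p is the fraction of Mp that is Mp-65, then I(M+2)/I(M) = [C(2,1)·p^1·(1−p)] / p^2 = 2·(1−p)/p = 54.8/100.0 = 0.5480
(1−p)/p = 0.5480/2 = 0.2740  ⇒  p = 1/(1 + 0.2740) = 0.7849
Mp-65: 78.5%, Mp-67: 21.5%.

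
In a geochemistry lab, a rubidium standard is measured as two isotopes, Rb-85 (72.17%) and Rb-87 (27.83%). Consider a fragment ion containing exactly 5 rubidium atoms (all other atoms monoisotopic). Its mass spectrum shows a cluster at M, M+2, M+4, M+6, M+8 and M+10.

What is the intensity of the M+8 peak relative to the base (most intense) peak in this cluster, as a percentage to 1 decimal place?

5.7%

Term probabilities: M 0.1958, M+2 0.3775, M+4 0.2911, M+6 0.1123, M+8 0.0216, M+10 0.0017. Base peak = M+2.
P(M+2) = C(5,1) × 0.7217^4 × 0.2783^1 = 5 × 0.27128565 × 0.2783 = 0.377494 (base)
P(M+8) = C(5,4) × 0.7217^1 × 0.2783^4 = 5 × 0.7217 × 0.00599864 = 0.021646
Relative intensity = 0.021646 / 0.377494 × 100 = 5.7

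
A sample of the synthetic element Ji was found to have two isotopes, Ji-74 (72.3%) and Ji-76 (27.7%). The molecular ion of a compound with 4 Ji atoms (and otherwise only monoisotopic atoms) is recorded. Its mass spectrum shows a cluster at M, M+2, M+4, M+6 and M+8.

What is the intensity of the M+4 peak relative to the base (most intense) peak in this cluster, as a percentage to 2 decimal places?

57.47%

Term probabilities: M 0.2732, M+2 0.4187, M+4 0.2407, M+6 0.0615, M+8 0.0059. Base peak = M+2.
P(M+2) = C(4,1) × 0.723^3 × 0.277^1 = 4 × 0.37793307 × 0.2770 = 0.418750 (base)
P(M+4) = C(4,2) × 0.723^2 × 0.277^2 = 6 × 0.522729 × 0.076729 = 0.240651
Relative intensity = 0.240651 / 0.418750 × 100 = 57.47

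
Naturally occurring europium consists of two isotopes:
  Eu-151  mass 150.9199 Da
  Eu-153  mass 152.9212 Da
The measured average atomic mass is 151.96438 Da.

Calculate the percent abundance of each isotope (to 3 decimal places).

Eu-151: 47.810%, Eu-153: 52.190%

Writing the weighted mean with unknown fraction x of Eu-151:
150.9199·x + 152.9212·(1 − x) = 151.96438
(150.9199 − 152.9212)·x = 151.96438 − 152.9212
x = -0.95682 / -2.0013 = 0.47810 → 47.810% Eu-151, 52.190% Eu-153.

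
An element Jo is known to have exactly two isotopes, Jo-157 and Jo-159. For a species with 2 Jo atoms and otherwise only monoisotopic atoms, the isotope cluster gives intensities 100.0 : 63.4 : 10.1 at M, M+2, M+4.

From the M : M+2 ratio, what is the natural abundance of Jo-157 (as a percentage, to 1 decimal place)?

Let p = fractional abundance of Jo-157. I(M+2)/I(M) = [C(2,1)·p^1·(1−p)] / p^2 = 2·(1−p)/p = 63.4/100.0 = 0.6340
(1−p)/p = 0.6340/2 = 0.3170  ⇒  p = 1/(1 + 0.3170) = 0.7593
Jo-157: 75.9%, Jo-159: 24.1%.

75.9%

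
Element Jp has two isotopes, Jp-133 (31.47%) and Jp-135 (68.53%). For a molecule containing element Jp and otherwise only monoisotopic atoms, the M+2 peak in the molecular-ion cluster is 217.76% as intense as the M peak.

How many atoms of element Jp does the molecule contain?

1

For n independent Jp atoms, I(M+2)/I(M) = n · (abundance Jp-135) / (abundance Jp-133) = n · 0.6853/0.3147.
n = 2.1776 × 0.3147/0.6853 = 1.00 ≈ 1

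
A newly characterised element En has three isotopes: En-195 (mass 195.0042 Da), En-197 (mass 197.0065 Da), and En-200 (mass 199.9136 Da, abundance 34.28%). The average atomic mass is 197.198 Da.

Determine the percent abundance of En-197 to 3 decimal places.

25.514%

Let x and y be the fractions of En-195 and En-197. Then x + y = 1 − 0.3428 = 0.6572 and 195.0042x + 197.0065y = 197.198 − 0.3428×199.9136 = 128.66761792.
Substituting: 195.0042x + 197.0065(0.6572 − x) = 128.66761792
(195.0042 − 197.0065)x = -0.80505388  ⇒  x = 0.40206, y = 0.25514
En-195: 40.206%, En-197: 25.514%.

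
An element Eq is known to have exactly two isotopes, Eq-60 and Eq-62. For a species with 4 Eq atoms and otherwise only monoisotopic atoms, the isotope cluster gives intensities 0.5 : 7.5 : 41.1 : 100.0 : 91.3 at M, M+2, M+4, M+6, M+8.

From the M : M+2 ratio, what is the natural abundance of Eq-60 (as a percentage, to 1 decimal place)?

If p is the fraction of Eq that is Eq-60, then I(M+2)/I(M) = [C(4,1)·p^3·(1−p)] / p^4 = 4·(1−p)/p = 7.5/0.5 = 15.0000
(1−p)/p = 15.0000/4 = 3.7500  ⇒  p = 1/(1 + 3.7500) = 0.2105
Eq-60: 21.1%, Eq-62: 78.9%.

21.1%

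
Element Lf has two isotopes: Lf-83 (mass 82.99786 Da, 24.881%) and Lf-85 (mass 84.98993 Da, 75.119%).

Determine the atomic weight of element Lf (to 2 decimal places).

84.49 Da

Ar = Σ fᵢ·mᵢ = 0.24881 × 82.99786 + 0.75119 × 84.98993
= 20.650698 + 63.843586 = 84.494284 Da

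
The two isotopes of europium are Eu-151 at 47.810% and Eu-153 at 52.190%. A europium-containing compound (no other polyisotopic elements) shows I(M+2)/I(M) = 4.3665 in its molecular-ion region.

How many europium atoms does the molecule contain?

4

The M+2/M ratio from n Eu atoms is n · q/p = n · 0.52190/0.47810.
n = 4.3665 × 0.47810/0.52190 = 4.00 ≈ 4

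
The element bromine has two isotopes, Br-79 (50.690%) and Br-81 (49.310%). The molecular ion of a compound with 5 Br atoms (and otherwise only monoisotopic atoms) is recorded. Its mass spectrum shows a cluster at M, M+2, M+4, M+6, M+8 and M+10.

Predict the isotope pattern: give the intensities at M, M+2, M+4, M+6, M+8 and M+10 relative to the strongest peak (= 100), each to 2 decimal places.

10.57 : 51.40 : 100.00 : 97.28 : 47.31 : 9.21

The 5 Br atoms are independent, so intensities follow the terms of (0.50690 + 0.49310)^5.
P(M) = 0.50690^5 = 0.033467
P(M+2) = 5 × 0.50690^4 × 0.49310^1 = 0.162777
P(M+4) = 10 × 0.50690^3 × 0.49310^2 = 0.316692
P(M+6) = 10 × 0.50690^2 × 0.49310^3 = 0.308070
P(M+8) = 5 × 0.50690^1 × 0.49310^4 = 0.149842
P(M+10) = 0.49310^5 = 0.029152
The M+4 peak is largest (0.316692); scaling to 100 gives 10.57 : 51.40 : 100.00 : 97.28 : 47.31 : 9.21.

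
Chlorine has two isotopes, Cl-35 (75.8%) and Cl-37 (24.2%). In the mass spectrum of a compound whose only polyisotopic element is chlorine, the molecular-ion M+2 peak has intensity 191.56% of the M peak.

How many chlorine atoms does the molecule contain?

The M+2/M ratio from n Cl atoms is n · q/p = n · 0.242/0.758.
n = 1.9156 × 0.758/0.242 = 6.00 ≈ 6

6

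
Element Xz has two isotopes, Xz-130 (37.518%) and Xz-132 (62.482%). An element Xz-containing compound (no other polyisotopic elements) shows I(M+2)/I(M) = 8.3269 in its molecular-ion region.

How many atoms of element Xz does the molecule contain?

5

With n Xz atoms, P(M+2)/P(M) = C(n,1)·p^(n−1)q / p^n = n·q/p = n · 0.62482/0.37518.
n = 8.3269 × 0.37518/0.62482 = 5.00 ≈ 5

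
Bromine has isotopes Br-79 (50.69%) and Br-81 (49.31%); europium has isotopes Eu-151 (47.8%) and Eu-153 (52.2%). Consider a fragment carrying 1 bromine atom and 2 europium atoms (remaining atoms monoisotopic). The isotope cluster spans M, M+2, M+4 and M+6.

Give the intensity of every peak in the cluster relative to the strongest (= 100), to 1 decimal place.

Bromine pattern (n=1): 0.5069 : 0.4931
Europium pattern (n=2): 0.228484 : 0.499032 : 0.272484
Convolve the two distributions (both contribute in 2-u steps):
  M: 0.5069×0.228484 = 0.115819
  M+2: 0.5069×0.499032 + 0.4931×0.228484 = 0.365625
  M+4: 0.5069×0.272484 + 0.4931×0.499032 = 0.384195
  M+6: 0.4931×0.272484 = 0.134362
Scale to base peak (0.384195) = 100: 30.1 : 95.2 : 100.0 : 35.0

30.1 : 95.2 : 100.0 : 35.0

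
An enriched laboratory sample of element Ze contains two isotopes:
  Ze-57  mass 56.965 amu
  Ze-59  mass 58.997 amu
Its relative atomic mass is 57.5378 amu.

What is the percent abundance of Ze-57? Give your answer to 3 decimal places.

Let x be the fractional abundance of Ze-57; then Ze-59 has abundance 1 − x.
56.965·x + 58.997·(1 − x) = 57.5378
(56.965 − 58.997)·x = 57.5378 − 58.997
x = -1.4592 / -2.032 = 0.71811 → 71.811% Ze-57, 28.189% Ze-59.

71.811%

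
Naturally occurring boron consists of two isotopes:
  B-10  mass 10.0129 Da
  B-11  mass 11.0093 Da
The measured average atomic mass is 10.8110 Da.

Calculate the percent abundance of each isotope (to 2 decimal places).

B-10: 19.90%, B-11: 80.10%

Let x be the fractional abundance of B-10; then B-11 has abundance 1 − x.
10.0129·x + 11.0093·(1 − x) = 10.8110
(10.0129 − 11.0093)·x = 10.8110 − 11.0093
x = -0.1983 / -0.9964 = 0.19902 → 19.90% B-10, 80.10% B-11.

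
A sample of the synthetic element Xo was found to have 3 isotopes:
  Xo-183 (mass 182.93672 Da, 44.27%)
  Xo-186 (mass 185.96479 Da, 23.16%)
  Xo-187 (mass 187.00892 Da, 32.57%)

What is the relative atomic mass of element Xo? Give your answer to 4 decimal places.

184.9643 Da

The abundance-weighted mean is 0.4427 × 182.93672 + 0.2316 × 185.96479 + 0.3257 × 187.00892
= 80.986086 + 43.069445 + 60.908805 = 184.964336 Da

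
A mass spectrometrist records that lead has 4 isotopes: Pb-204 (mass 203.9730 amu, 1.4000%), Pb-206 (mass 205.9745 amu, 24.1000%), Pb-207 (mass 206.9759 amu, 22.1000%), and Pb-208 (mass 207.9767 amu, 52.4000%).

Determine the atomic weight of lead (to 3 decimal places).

Average mass = Σ (abundance × isotope mass) = 0.014000 × 203.9730 + 0.241000 × 205.9745 + 0.221000 × 206.9759 + 0.524000 × 207.9767
= 2.85562 + 49.63985 + 45.74167 + 108.97979 = 207.21693 amu

207.217 amu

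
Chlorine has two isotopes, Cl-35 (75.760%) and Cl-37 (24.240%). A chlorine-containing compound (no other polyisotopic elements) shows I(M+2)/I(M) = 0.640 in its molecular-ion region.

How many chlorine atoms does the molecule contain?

2

With n Cl atoms, P(M+2)/P(M) = C(n,1)·p^(n−1)q / p^n = n·q/p = n · 0.24240/0.75760.
n = 0.640 × 0.75760/0.24240 = 2.00 ≈ 2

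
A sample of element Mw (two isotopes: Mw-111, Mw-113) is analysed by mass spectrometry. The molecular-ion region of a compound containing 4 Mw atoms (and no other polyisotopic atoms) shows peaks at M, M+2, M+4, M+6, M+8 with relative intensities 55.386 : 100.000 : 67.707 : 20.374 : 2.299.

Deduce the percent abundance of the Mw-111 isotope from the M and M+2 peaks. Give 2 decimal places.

Write p for the Mw-111 fraction. I(M+2)/I(M) = [C(4,1)·p^3·(1−p)] / p^4 = 4·(1−p)/p = 100.000/55.386 = 1.8055
(1−p)/p = 1.8055/4 = 0.4514  ⇒  p = 1/(1 + 0.4514) = 0.6890
Mw-111: 68.90%, Mw-113: 31.10%.

68.90%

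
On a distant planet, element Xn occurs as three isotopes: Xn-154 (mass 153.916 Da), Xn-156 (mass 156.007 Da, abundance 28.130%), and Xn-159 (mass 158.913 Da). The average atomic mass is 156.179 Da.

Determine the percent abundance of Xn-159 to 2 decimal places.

33.52%

The remaining 71.870% is split between Xn-154 (fraction x) and Xn-159 (fraction 0.71870 − x).
Substituting: 153.916x + 158.913(0.71870 − x) = 112.2942309
(153.916 − 158.913)x = -1.9165422  ⇒  x = 0.38354, y = 0.33516
Xn-154: 38.35%, Xn-159: 33.52%.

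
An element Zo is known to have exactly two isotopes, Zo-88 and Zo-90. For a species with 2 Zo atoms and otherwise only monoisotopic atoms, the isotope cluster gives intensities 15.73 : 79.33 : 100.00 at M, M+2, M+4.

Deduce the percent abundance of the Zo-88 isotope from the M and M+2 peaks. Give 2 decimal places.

Write p for the Zo-88 fraction. I(M+2)/I(M) = [C(2,1)·p^1·(1−p)] / p^2 = 2·(1−p)/p = 79.33/15.73 = 5.0432
(1−p)/p = 5.0432/2 = 2.5216  ⇒  p = 1/(1 + 2.5216) = 0.2840
Zo-88: 28.40%, Zo-90: 71.60%.

28.40%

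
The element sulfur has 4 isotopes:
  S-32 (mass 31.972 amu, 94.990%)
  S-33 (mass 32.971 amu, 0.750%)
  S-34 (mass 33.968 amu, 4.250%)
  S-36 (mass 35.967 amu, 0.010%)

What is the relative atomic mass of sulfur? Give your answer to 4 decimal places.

Average mass = Σ (abundance × isotope mass) = 0.94990 × 31.972 + 0.00750 × 32.971 + 0.04250 × 33.968 + 0.00010 × 35.967
= 30.37020 + 0.24728 + 1.44364 + 0.00360 = 32.06472 amu

32.0647 amu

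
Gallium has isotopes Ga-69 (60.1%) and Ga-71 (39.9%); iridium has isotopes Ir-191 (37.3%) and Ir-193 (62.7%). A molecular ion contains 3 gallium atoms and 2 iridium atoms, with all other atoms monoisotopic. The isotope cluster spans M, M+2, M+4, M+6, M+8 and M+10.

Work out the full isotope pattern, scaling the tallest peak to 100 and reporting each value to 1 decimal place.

Gallium pattern (n=3): 0.2170818 : 0.4323576 : 0.2870394 : 0.0635212
Iridium pattern (n=2): 0.139129 : 0.467742 : 0.393129
Convolve the two distributions (both contribute in 2-u steps):
  M: 0.2170818×0.139129 = 0.030202
  M+2: 0.2170818×0.467742 + 0.4323576×0.139129 = 0.161692
  M+4: 0.2170818×0.393129 + 0.4323576×0.467742 + 0.2870394×0.139129 = 0.327508
  M+6: 0.4323576×0.393129 + 0.2870394×0.467742 + 0.0635212×0.139129 = 0.313070
  M+8: 0.2870394×0.393129 + 0.0635212×0.467742 = 0.142555
  M+10: 0.0635212×0.393129 = 0.024972
Scale to base peak (0.327508) = 100: 9.2 : 49.4 : 100.0 : 95.6 : 43.5 : 7.6

9.2 : 49.4 : 100.0 : 95.6 : 43.5 : 7.6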